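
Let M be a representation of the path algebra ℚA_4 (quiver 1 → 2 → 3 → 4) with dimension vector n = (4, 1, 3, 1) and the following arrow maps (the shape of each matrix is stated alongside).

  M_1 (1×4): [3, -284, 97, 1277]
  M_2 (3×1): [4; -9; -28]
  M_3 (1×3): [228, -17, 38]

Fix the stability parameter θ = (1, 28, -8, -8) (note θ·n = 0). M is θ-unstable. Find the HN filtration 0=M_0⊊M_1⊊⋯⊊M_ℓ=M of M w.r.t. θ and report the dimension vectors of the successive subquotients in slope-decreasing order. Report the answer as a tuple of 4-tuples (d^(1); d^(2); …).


Interval decomposition of M: I[1,1]^3, I[1,4], I[3,3]^2.
HN type (ℓ=3): μ^(1)=4; μ^(2)=1; μ^(3)=-8

((0, 1, 1, 1); (4, 0, 0, 0); (0, 0, 2, 0))


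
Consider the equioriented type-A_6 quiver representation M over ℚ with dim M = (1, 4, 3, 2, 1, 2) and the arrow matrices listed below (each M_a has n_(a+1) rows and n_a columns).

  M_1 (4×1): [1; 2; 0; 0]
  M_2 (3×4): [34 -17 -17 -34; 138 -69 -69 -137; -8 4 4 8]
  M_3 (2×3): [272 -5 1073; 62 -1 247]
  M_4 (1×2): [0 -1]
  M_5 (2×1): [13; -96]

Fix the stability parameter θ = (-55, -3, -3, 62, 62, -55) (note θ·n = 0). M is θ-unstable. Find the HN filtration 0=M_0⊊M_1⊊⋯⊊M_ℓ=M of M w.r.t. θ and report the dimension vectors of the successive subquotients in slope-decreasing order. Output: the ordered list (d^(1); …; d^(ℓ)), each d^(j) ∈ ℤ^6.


Interval decomposition of M: I[1,2], I[2,2], I[2,4], I[2,6], I[3,3], I[6,6].
HN type (ℓ=4): μ^(1)=62; μ^(2)=23; μ^(3)=-3; μ^(4)=-55

((0, 0, 0, 1, 0, 0); (0, 0, 0, 1, 1, 1); (0, 4, 3, 0, 0, 0); (1, 0, 0, 0, 0, 1))


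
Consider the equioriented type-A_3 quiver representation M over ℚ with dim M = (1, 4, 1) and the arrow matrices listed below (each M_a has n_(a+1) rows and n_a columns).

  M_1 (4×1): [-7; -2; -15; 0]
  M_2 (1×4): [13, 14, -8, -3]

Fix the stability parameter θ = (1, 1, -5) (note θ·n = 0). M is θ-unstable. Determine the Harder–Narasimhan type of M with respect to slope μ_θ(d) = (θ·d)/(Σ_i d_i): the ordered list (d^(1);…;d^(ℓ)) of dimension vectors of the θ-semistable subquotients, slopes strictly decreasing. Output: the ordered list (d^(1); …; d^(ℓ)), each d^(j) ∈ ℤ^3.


Interval decomposition of M: I[1,3], I[2,2]^3.
HN type (ℓ=2): μ^(1)=1; μ^(2)=-1

((0, 3, 0); (1, 1, 1))


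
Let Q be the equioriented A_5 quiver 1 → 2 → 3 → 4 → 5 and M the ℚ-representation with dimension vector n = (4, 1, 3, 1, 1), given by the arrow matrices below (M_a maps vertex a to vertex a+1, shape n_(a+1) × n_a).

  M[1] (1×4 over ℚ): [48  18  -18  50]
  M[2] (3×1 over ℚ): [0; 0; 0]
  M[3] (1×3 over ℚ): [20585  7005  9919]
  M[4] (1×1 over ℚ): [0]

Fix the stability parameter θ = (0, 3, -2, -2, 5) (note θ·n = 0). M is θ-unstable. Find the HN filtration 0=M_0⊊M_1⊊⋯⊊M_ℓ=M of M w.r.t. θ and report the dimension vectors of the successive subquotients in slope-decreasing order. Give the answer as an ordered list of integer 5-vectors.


Barcode: M ≅ I[1,1]^3, I[1,2], I[3,3]^2, I[3,4], I[5,5]. HN layers by μ_θ (4 steps, strictly decreasing):
  μ^(1)=5; μ^(2)=3; μ^(3)=0; μ^(4)=-2

((0, 0, 0, 0, 1); (0, 1, 0, 0, 0); (4, 0, 0, 0, 0); (0, 0, 3, 1, 0))


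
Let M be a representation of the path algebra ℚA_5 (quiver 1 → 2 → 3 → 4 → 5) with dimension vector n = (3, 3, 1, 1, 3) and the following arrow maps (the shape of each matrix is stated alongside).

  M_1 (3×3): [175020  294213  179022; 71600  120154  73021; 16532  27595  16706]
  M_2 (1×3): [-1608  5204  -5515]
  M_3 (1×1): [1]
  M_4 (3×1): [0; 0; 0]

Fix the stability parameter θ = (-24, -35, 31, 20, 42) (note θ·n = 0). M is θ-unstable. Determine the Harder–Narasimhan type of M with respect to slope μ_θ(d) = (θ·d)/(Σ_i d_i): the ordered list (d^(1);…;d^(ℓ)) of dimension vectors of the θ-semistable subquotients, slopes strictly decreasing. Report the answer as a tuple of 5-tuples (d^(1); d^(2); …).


Via rank(M_{q-1}∘⋯∘M_p): M ≅ I[1,1], I[1,2], I[1,4], I[2,2], I[5,5]^3.
μ_θ-semistable layers: μ^(1)=42; μ^(2)=51/2; μ^(3)=-24; μ^(4)=-59/2; μ^(5)=-35

((0, 0, 0, 0, 3); (0, 0, 1, 1, 0); (1, 0, 0, 0, 0); (2, 2, 0, 0, 0); (0, 1, 0, 0, 0))


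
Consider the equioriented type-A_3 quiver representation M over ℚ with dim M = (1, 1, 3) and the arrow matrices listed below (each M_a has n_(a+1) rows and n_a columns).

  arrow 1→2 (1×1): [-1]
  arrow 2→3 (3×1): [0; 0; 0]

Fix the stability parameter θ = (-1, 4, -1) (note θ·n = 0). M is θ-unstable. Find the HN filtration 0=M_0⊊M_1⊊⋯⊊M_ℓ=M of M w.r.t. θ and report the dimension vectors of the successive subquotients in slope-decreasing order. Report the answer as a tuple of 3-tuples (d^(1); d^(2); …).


Interval decomposition of M: I[1,2], I[3,3]^3.
HN type (ℓ=2): μ^(1)=4; μ^(2)=-1

((0, 1, 0); (1, 0, 3))


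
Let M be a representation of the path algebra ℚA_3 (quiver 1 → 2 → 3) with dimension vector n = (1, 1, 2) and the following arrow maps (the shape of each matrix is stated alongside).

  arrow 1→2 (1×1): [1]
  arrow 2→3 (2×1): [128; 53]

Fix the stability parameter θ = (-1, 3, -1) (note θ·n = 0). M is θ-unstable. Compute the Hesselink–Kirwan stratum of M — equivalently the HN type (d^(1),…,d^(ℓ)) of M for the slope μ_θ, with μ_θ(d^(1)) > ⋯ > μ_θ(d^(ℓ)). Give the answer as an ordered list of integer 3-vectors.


Via rank(M_{q-1}∘⋯∘M_p): M ≅ I[1,3], I[3,3].
μ_θ-semistable layers: μ^(1)=1; μ^(2)=-1

((0, 1, 1); (1, 0, 1))


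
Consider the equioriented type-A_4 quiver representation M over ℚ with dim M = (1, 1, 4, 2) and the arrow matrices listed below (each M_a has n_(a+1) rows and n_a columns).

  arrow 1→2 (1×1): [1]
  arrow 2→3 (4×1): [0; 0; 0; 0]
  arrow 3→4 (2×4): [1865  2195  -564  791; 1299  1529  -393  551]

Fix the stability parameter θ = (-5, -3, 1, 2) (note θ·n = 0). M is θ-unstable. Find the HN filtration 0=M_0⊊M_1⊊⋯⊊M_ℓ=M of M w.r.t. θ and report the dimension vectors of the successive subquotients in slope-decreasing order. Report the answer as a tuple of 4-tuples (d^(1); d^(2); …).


Barcode: M ≅ I[1,2], I[3,3]^2, I[3,4]^2. HN layers by μ_θ (4 steps, strictly decreasing):
  μ^(1)=2; μ^(2)=1; μ^(3)=-3; μ^(4)=-5

((0, 0, 0, 2); (0, 0, 4, 0); (0, 1, 0, 0); (1, 0, 0, 0))


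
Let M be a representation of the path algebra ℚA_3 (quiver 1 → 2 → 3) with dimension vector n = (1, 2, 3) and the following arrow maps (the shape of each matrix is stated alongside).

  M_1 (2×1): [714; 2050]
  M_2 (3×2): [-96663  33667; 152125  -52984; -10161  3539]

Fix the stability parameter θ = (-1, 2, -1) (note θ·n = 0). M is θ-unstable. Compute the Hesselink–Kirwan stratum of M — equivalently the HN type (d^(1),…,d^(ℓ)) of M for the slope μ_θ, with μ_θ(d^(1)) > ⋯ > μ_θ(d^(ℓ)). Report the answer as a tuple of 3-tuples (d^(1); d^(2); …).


Barcode: M ≅ I[1,3], I[2,3], I[3,3]. HN layers by μ_θ (2 steps, strictly decreasing):
  μ^(1)=1/2; μ^(2)=-1

((0, 2, 2); (1, 0, 1))


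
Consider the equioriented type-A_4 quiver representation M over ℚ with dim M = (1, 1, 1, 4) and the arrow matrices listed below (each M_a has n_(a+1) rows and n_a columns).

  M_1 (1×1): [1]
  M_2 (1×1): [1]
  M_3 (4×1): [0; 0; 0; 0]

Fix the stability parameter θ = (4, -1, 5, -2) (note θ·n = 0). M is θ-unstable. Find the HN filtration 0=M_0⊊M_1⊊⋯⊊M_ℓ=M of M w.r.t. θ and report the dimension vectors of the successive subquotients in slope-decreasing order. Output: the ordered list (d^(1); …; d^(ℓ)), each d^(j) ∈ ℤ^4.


Via rank(M_{q-1}∘⋯∘M_p): M ≅ I[1,3], I[4,4]^4.
μ_θ-semistable layers: μ^(1)=5; μ^(2)=3/2; μ^(3)=-2

((0, 0, 1, 0); (1, 1, 0, 0); (0, 0, 0, 4))


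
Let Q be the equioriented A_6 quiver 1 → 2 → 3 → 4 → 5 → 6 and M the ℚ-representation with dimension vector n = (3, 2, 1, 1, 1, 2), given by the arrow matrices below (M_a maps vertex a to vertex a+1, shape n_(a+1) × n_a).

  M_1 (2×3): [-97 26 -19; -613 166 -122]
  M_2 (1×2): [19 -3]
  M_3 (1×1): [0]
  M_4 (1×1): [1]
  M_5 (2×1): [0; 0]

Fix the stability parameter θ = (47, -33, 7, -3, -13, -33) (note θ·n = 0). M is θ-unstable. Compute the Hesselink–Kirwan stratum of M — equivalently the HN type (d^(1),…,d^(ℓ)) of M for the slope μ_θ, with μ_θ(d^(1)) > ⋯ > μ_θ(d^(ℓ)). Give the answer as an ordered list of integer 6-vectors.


Via rank(M_{q-1}∘⋯∘M_p): M ≅ I[1,1], I[1,2], I[1,3], I[4,5], I[6,6]^2.
μ_θ-semistable layers: μ^(1)=47; μ^(2)=7; μ^(3)=-8; μ^(4)=-33

((1, 0, 0, 0, 0, 0); (2, 2, 1, 0, 0, 0); (0, 0, 0, 1, 1, 0); (0, 0, 0, 0, 0, 2))


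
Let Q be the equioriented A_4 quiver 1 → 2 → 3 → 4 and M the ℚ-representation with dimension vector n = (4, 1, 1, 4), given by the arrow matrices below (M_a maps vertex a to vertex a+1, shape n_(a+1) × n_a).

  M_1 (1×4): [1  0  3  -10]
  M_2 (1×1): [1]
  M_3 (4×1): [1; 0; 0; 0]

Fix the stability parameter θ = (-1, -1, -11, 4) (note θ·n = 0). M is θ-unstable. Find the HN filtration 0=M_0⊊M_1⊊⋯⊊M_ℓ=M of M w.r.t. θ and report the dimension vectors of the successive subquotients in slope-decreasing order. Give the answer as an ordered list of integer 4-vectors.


Interval decomposition of M: I[1,1]^3, I[1,4], I[4,4]^3.
HN type (ℓ=3): μ^(1)=4; μ^(2)=-1; μ^(3)=-13/3

((0, 0, 0, 4); (3, 0, 0, 0); (1, 1, 1, 0))


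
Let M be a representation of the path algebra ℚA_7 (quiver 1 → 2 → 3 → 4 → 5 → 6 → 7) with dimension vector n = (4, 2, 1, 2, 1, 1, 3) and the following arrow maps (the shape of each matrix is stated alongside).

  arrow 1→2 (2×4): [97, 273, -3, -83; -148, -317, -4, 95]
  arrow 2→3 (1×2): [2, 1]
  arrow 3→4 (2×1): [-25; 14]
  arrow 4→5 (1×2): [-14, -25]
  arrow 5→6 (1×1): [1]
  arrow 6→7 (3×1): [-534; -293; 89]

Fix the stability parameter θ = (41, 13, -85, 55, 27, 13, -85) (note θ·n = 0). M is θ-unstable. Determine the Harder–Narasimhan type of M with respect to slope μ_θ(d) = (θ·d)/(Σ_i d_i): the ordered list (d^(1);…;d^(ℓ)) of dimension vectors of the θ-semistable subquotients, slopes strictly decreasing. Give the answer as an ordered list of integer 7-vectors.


Interval decomposition of M: I[1,1]^2, I[1,2], I[1,4], I[4,7], I[7,7]^2.
HN type (ℓ=6): μ^(1)=55; μ^(2)=41; μ^(3)=27; μ^(4)=5/2; μ^(5)=-31/3; μ^(6)=-85

((0, 0, 0, 1, 0, 0, 0); (2, 0, 0, 0, 0, 0, 0); (1, 1, 0, 0, 0, 0, 0); (0, 0, 0, 1, 1, 1, 1); (1, 1, 1, 0, 0, 0, 0); (0, 0, 0, 0, 0, 0, 2))


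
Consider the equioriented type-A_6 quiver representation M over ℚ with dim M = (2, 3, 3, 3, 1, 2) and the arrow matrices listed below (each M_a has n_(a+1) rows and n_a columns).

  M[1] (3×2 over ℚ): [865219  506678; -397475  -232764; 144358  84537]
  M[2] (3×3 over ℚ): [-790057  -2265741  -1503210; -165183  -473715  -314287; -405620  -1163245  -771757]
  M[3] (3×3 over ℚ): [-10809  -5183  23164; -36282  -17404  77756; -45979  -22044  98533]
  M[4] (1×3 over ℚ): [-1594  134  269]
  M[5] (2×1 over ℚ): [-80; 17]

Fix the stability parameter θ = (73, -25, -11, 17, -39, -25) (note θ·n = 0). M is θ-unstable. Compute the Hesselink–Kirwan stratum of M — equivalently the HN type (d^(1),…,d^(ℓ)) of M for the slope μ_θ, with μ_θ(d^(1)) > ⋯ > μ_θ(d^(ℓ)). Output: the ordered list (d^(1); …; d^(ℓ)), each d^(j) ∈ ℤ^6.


Via rank(M_{q-1}∘⋯∘M_p): M ≅ I[1,4], I[1,6], I[2,4], I[6,6].
μ_θ-semistable layers: μ^(1)=17; μ^(2)=37/3; μ^(3)=-5/3; μ^(4)=-11; μ^(5)=-25

((0, 0, 0, 2, 0, 0); (1, 1, 1, 0, 0, 0); (1, 1, 1, 1, 1, 1); (0, 0, 1, 0, 0, 0); (0, 1, 0, 0, 0, 1))


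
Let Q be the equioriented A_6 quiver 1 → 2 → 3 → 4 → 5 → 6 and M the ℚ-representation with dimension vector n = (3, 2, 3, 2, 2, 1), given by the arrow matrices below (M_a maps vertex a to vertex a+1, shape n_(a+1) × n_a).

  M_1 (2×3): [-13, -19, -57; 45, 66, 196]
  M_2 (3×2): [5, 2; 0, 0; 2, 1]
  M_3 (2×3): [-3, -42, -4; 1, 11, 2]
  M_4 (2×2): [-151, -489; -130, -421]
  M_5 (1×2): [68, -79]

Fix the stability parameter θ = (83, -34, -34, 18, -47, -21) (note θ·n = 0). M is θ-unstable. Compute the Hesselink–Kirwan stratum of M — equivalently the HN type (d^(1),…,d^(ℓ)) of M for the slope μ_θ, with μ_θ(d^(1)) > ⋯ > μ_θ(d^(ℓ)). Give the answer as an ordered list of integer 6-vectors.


Via rank(M_{q-1}∘⋯∘M_p): M ≅ I[1,1], I[1,5], I[1,6], I[3,3].
μ_θ-semistable layers: μ^(1)=83; μ^(2)=-14/5; μ^(3)=-35/6; μ^(4)=-34

((1, 0, 0, 0, 0, 0); (1, 1, 1, 1, 1, 0); (1, 1, 1, 1, 1, 1); (0, 0, 1, 0, 0, 0))


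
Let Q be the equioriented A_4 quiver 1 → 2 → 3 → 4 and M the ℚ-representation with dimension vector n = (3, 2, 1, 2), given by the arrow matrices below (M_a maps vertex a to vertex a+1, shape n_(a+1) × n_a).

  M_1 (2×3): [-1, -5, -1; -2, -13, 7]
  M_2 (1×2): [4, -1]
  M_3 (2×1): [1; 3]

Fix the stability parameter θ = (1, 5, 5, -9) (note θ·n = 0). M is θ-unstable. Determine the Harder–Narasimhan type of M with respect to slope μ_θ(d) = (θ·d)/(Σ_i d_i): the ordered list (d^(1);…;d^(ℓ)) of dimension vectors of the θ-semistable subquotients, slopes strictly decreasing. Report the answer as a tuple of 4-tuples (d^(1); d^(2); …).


Via rank(M_{q-1}∘⋯∘M_p): M ≅ I[1,1], I[1,2], I[1,4], I[4,4].
μ_θ-semistable layers: μ^(1)=5; μ^(2)=1; μ^(3)=1/2; μ^(4)=-9

((0, 1, 0, 0); (2, 0, 0, 0); (1, 1, 1, 1); (0, 0, 0, 1))


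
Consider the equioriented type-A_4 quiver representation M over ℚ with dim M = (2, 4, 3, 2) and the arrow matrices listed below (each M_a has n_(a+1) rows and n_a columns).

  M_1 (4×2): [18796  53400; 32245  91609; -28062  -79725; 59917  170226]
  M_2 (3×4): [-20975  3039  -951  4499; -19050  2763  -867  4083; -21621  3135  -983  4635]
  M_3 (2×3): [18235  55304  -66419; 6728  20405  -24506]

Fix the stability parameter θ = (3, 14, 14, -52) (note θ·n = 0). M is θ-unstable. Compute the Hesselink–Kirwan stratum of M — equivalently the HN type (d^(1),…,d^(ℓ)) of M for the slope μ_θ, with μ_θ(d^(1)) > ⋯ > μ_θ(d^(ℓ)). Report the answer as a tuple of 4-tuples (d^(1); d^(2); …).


Via rank(M_{q-1}∘⋯∘M_p): M ≅ I[1,2]^2, I[2,4]^2, I[3,3].
μ_θ-semistable layers: μ^(1)=14; μ^(2)=3; μ^(3)=-8

((0, 2, 1, 0); (2, 0, 0, 0); (0, 2, 2, 2))


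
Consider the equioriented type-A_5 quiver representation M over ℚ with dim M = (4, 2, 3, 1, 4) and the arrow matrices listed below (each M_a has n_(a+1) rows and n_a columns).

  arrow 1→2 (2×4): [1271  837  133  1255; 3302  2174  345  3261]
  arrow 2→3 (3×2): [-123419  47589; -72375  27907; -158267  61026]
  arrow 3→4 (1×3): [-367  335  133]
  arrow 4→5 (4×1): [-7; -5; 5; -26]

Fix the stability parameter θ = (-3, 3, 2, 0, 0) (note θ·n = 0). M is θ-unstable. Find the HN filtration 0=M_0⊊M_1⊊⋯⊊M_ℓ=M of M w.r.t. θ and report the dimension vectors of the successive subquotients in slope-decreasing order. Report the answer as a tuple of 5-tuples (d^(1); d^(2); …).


Barcode: M ≅ I[1,1]^2, I[1,3], I[1,5], I[3,3], I[5,5]^3. HN layers by μ_θ (5 steps, strictly decreasing):
  μ^(1)=5/2; μ^(2)=2; μ^(3)=5/4; μ^(4)=0; μ^(5)=-3

((0, 1, 1, 0, 0); (0, 0, 1, 0, 0); (0, 1, 1, 1, 1); (0, 0, 0, 0, 3); (4, 0, 0, 0, 0))


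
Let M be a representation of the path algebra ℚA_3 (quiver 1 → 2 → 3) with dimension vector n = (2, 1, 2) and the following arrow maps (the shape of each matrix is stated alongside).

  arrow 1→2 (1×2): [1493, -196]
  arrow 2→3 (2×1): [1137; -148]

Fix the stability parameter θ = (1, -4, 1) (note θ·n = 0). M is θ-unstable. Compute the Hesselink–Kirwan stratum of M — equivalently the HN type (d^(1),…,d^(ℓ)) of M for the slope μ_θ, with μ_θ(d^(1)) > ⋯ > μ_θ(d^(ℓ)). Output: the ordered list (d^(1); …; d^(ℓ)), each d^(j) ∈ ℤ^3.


Interval decomposition of M: I[1,1], I[1,3], I[3,3].
HN type (ℓ=2): μ^(1)=1; μ^(2)=-3/2

((1, 0, 2); (1, 1, 0))


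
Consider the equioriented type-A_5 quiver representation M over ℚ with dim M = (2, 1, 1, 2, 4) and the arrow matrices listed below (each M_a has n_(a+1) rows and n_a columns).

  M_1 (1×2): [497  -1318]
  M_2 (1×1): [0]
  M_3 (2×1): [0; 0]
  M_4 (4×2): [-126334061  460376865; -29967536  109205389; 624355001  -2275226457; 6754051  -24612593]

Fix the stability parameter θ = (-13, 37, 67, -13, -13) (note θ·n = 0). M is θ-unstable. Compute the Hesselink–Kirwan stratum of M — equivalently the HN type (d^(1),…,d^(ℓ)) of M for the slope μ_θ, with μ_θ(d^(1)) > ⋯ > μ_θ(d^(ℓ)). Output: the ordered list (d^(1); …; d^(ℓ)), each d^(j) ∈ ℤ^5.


Via rank(M_{q-1}∘⋯∘M_p): M ≅ I[1,1], I[1,2], I[3,3], I[4,5]^2, I[5,5]^2.
μ_θ-semistable layers: μ^(1)=67; μ^(2)=37; μ^(3)=-13

((0, 0, 1, 0, 0); (0, 1, 0, 0, 0); (2, 0, 0, 2, 4))


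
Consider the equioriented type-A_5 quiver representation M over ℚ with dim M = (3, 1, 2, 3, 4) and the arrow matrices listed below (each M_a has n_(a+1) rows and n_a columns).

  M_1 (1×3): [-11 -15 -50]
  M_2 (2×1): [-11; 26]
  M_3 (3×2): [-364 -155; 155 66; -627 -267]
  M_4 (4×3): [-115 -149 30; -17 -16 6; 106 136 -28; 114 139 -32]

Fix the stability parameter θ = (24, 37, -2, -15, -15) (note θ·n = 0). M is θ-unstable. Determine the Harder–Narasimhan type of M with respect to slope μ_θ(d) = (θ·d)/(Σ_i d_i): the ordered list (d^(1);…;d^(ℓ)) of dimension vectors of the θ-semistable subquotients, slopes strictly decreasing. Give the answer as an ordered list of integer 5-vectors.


Barcode: M ≅ I[1,1]^2, I[1,5], I[3,5], I[4,4], I[5,5]^2. HN layers by μ_θ (4 steps, strictly decreasing):
  μ^(1)=24; μ^(2)=29/5; μ^(3)=-32/3; μ^(4)=-15

((2, 0, 0, 0, 0); (1, 1, 1, 1, 1); (0, 0, 1, 1, 1); (0, 0, 0, 1, 2))


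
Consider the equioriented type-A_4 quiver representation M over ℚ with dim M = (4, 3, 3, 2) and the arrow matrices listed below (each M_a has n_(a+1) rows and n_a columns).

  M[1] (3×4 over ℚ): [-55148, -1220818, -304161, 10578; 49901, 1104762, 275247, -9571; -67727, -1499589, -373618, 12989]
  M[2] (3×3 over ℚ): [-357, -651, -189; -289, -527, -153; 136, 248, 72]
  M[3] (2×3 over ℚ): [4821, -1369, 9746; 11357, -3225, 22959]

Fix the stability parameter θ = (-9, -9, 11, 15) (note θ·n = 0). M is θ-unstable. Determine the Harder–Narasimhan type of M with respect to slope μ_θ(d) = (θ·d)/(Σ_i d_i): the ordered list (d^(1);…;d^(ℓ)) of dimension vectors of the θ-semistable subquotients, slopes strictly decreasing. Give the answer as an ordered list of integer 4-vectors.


Via rank(M_{q-1}∘⋯∘M_p): M ≅ I[1,1], I[1,2]^2, I[1,3], I[3,4]^2.
μ_θ-semistable layers: μ^(1)=15; μ^(2)=11; μ^(3)=-9

((0, 0, 0, 2); (0, 0, 3, 0); (4, 3, 0, 0))


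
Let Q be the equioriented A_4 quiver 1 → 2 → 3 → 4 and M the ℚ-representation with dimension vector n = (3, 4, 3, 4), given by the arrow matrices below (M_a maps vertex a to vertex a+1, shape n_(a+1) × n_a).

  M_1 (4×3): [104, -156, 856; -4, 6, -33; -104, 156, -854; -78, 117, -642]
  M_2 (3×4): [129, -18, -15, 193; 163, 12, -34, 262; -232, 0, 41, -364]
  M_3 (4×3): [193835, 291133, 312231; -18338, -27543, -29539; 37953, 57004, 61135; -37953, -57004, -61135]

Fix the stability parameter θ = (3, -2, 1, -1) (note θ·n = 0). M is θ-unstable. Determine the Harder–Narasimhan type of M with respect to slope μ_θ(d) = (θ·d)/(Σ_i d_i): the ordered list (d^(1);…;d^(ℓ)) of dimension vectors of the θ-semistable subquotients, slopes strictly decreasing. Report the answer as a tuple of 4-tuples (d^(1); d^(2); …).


Via rank(M_{q-1}∘⋯∘M_p): M ≅ I[1,1], I[1,4]^2, I[2,2], I[2,4], I[4,4].
μ_θ-semistable layers: μ^(1)=3; μ^(2)=1/4; μ^(3)=0; μ^(4)=-1; μ^(5)=-2

((1, 0, 0, 0); (2, 2, 2, 2); (0, 0, 1, 1); (0, 0, 0, 1); (0, 2, 0, 0))


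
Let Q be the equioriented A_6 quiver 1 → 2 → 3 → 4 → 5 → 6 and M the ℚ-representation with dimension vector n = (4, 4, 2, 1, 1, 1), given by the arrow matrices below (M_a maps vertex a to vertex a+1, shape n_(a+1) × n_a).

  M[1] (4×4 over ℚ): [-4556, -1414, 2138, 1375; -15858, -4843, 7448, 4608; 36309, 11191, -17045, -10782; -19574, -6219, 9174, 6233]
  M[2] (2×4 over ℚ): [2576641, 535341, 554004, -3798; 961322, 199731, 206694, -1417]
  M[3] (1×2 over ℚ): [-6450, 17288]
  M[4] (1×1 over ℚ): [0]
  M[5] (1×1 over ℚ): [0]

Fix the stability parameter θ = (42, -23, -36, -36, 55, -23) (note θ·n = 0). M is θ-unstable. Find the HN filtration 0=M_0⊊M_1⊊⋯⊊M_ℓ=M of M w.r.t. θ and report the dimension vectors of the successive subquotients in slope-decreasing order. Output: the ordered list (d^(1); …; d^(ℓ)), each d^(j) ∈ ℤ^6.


Interval decomposition of M: I[1,2]^2, I[1,3], I[1,4], I[5,5], I[6,6].
HN type (ℓ=5): μ^(1)=55; μ^(2)=19/2; μ^(3)=-17/3; μ^(4)=-53/4; μ^(5)=-23

((0, 0, 0, 0, 1, 0); (2, 2, 0, 0, 0, 0); (1, 1, 1, 0, 0, 0); (1, 1, 1, 1, 0, 0); (0, 0, 0, 0, 0, 1))


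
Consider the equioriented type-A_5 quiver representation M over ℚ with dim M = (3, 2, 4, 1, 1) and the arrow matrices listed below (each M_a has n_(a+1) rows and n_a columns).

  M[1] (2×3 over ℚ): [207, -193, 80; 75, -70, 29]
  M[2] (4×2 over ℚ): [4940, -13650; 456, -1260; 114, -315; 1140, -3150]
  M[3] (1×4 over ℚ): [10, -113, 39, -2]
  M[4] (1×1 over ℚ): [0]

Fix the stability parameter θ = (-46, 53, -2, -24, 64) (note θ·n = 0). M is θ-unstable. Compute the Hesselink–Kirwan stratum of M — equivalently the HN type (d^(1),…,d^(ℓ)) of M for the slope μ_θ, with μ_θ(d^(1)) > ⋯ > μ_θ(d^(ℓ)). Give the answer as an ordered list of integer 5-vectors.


Interval decomposition of M: I[1,1], I[1,2], I[1,4], I[3,3]^3, I[5,5].
HN type (ℓ=5): μ^(1)=64; μ^(2)=53; μ^(3)=9; μ^(4)=-2; μ^(5)=-46

((0, 0, 0, 0, 1); (0, 1, 0, 0, 0); (0, 1, 1, 1, 0); (0, 0, 3, 0, 0); (3, 0, 0, 0, 0))


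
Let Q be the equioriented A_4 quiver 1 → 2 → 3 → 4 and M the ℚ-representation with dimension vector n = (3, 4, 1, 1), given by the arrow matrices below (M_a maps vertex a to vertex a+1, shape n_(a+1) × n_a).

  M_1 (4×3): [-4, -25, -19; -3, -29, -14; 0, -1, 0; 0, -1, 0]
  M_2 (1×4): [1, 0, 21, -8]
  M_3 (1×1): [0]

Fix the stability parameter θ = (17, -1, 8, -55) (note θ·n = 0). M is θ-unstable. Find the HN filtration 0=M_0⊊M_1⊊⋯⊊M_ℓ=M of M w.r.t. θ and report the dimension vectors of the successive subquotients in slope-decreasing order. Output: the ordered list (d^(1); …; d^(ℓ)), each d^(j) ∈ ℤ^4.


Via rank(M_{q-1}∘⋯∘M_p): M ≅ I[1,2]^2, I[1,3], I[2,2], I[4,4].
μ_θ-semistable layers: μ^(1)=8; μ^(2)=-1; μ^(3)=-55

((3, 3, 1, 0); (0, 1, 0, 0); (0, 0, 0, 1))


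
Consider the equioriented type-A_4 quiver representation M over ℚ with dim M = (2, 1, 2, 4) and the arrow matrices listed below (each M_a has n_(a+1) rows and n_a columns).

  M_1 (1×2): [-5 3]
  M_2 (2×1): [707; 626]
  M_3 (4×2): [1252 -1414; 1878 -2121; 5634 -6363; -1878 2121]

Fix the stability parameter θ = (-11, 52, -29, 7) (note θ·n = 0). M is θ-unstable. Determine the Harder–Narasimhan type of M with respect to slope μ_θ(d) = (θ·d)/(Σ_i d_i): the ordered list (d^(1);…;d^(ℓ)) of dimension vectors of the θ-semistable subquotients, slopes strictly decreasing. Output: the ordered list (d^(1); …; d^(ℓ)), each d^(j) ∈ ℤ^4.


Barcode: M ≅ I[1,1], I[1,3], I[3,4], I[4,4]^3. HN layers by μ_θ (4 steps, strictly decreasing):
  μ^(1)=23/2; μ^(2)=7; μ^(3)=-11; μ^(4)=-29

((0, 1, 1, 0); (0, 0, 0, 4); (2, 0, 0, 0); (0, 0, 1, 0))


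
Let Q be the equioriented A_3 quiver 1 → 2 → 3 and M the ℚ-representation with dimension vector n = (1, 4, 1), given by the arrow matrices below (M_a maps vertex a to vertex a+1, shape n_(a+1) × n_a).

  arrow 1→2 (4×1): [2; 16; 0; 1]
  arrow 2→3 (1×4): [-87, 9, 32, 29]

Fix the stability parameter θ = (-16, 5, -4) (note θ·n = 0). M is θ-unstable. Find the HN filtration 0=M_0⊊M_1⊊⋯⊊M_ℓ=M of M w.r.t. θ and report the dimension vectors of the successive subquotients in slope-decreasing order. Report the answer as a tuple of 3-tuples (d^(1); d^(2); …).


Interval decomposition of M: I[1,3], I[2,2]^3.
HN type (ℓ=3): μ^(1)=5; μ^(2)=1/2; μ^(3)=-16

((0, 3, 0); (0, 1, 1); (1, 0, 0))


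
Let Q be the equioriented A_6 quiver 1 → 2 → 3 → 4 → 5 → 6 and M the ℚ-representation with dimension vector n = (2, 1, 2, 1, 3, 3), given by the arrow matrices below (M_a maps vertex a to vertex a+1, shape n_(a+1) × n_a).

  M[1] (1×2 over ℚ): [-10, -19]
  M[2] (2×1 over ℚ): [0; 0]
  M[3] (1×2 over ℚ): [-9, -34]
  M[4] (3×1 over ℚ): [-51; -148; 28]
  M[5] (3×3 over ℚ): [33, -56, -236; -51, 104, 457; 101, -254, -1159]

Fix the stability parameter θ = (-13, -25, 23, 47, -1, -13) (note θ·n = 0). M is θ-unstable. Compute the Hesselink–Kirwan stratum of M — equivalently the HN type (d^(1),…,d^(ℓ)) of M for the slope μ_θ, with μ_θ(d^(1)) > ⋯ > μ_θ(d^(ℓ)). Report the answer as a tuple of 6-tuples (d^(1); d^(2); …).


Interval decomposition of M: I[1,1], I[1,2], I[3,3], I[3,6], I[5,6]^2.
HN type (ℓ=5): μ^(1)=23; μ^(2)=14; μ^(3)=-7; μ^(4)=-13; μ^(5)=-19

((0, 0, 1, 0, 0, 0); (0, 0, 1, 1, 1, 1); (0, 0, 0, 0, 2, 2); (1, 0, 0, 0, 0, 0); (1, 1, 0, 0, 0, 0))


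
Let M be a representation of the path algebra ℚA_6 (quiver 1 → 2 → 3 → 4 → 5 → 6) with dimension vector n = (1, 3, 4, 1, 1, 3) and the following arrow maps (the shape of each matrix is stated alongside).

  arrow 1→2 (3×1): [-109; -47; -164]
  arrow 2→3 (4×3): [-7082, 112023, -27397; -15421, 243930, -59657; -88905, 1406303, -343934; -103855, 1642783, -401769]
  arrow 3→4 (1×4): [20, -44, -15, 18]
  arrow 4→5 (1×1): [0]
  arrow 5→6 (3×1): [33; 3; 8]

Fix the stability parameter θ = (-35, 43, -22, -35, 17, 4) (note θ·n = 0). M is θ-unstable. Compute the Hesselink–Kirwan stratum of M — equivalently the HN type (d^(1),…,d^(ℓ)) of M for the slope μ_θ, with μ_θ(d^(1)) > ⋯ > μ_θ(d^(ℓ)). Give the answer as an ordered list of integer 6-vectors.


Interval decomposition of M: I[1,4], I[2,3]^2, I[3,3], I[5,6], I[6,6]^2.
HN type (ℓ=5): μ^(1)=21/2; μ^(2)=4; μ^(3)=-14/3; μ^(4)=-22; μ^(5)=-35

((0, 2, 2, 0, 1, 1); (0, 0, 0, 0, 0, 2); (0, 1, 1, 1, 0, 0); (0, 0, 1, 0, 0, 0); (1, 0, 0, 0, 0, 0))


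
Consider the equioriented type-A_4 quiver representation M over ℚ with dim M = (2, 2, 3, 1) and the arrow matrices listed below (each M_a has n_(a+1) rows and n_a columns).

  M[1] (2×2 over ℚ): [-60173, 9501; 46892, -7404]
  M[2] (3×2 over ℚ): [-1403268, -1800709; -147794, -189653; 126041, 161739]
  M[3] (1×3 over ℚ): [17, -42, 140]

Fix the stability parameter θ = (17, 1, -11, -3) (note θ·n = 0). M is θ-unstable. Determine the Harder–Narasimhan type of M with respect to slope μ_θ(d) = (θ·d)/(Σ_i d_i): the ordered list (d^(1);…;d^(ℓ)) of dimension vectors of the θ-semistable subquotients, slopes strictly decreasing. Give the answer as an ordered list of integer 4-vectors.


Barcode: M ≅ I[1,1], I[1,3], I[2,4], I[3,3]. HN layers by μ_θ (5 steps, strictly decreasing):
  μ^(1)=17; μ^(2)=7/3; μ^(3)=-3; μ^(4)=-5; μ^(5)=-11

((1, 0, 0, 0); (1, 1, 1, 0); (0, 0, 0, 1); (0, 1, 1, 0); (0, 0, 1, 0))


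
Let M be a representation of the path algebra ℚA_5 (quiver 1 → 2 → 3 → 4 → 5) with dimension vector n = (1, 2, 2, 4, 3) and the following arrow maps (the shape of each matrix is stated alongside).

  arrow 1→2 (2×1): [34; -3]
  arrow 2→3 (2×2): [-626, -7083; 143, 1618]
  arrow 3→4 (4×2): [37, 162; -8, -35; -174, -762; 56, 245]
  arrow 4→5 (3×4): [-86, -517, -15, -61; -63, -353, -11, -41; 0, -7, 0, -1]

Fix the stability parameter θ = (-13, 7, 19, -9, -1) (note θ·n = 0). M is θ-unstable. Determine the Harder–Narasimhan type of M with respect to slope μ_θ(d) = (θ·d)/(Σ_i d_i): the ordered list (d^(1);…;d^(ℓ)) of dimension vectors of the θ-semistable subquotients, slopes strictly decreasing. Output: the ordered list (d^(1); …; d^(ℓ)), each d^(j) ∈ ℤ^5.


Interval decomposition of M: I[1,5], I[2,4], I[4,5]^2.
HN type (ℓ=5): μ^(1)=17/3; μ^(2)=4; μ^(3)=-1; μ^(4)=-9; μ^(5)=-13

((0, 1, 1, 1, 0); (0, 1, 1, 1, 1); (0, 0, 0, 0, 2); (0, 0, 0, 2, 0); (1, 0, 0, 0, 0))


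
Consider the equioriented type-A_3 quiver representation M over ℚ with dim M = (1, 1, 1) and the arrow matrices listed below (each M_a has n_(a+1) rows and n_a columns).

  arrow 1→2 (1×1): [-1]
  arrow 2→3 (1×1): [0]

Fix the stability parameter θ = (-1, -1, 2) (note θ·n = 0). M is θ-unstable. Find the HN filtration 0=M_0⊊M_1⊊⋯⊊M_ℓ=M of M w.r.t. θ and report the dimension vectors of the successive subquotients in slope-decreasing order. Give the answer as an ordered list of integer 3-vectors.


Via rank(M_{q-1}∘⋯∘M_p): M ≅ I[1,2], I[3,3].
μ_θ-semistable layers: μ^(1)=2; μ^(2)=-1

((0, 0, 1); (1, 1, 0))


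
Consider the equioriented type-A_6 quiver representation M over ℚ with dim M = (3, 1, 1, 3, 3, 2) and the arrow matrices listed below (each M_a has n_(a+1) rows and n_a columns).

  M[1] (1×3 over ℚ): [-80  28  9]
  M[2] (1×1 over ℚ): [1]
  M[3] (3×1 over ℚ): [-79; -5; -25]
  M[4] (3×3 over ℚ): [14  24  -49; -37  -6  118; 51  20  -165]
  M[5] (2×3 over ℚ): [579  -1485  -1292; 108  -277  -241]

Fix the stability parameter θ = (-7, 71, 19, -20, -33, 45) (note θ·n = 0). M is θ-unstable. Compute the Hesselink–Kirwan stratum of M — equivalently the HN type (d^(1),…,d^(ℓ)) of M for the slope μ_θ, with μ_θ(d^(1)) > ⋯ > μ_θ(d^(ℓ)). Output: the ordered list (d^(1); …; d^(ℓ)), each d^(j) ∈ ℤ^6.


Via rank(M_{q-1}∘⋯∘M_p): M ≅ I[1,1]^2, I[1,6], I[4,5], I[4,6].
μ_θ-semistable layers: μ^(1)=45; μ^(2)=37/4; μ^(3)=-7; μ^(4)=-53/2

((0, 0, 0, 0, 0, 2); (0, 1, 1, 1, 1, 0); (3, 0, 0, 0, 0, 0); (0, 0, 0, 2, 2, 0))


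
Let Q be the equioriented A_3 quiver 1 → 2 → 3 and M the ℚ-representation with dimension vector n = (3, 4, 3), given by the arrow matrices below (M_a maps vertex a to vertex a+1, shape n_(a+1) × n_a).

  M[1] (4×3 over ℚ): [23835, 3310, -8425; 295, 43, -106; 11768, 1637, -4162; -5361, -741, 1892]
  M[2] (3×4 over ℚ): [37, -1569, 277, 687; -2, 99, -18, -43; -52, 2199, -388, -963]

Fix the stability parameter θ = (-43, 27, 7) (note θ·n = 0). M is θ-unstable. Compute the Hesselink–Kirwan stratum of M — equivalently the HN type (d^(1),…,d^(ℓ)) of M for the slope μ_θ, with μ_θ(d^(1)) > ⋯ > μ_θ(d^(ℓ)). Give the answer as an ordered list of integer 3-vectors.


Via rank(M_{q-1}∘⋯∘M_p): M ≅ I[1,2], I[1,3]^2, I[2,2], I[3,3].
μ_θ-semistable layers: μ^(1)=27; μ^(2)=17; μ^(3)=7; μ^(4)=-43

((0, 2, 0); (0, 2, 2); (0, 0, 1); (3, 0, 0))


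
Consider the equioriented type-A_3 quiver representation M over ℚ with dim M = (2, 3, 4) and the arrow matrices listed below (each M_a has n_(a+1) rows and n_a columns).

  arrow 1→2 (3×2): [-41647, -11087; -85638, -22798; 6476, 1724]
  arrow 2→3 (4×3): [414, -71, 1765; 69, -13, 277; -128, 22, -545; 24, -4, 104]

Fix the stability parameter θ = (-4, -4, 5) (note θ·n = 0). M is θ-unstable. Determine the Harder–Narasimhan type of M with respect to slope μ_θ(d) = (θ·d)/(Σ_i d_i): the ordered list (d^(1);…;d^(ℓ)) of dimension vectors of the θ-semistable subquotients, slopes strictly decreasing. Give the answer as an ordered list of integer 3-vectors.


Via rank(M_{q-1}∘⋯∘M_p): M ≅ I[1,3]^2, I[2,3], I[3,3].
μ_θ-semistable layers: μ^(1)=5; μ^(2)=-4

((0, 0, 4); (2, 3, 0))


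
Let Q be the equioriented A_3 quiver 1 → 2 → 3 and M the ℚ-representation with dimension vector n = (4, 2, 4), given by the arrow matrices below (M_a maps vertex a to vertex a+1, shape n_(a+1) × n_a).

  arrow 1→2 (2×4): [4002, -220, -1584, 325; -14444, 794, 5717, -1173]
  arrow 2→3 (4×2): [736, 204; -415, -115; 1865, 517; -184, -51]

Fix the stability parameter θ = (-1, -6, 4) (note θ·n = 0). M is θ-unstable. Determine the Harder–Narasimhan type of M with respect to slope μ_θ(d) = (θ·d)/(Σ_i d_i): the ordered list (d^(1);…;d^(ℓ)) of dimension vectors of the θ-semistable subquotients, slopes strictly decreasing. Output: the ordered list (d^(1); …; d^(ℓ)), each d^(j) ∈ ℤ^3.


Interval decomposition of M: I[1,1]^2, I[1,3]^2, I[3,3]^2.
HN type (ℓ=3): μ^(1)=4; μ^(2)=-1; μ^(3)=-7/2

((0, 0, 4); (2, 0, 0); (2, 2, 0))


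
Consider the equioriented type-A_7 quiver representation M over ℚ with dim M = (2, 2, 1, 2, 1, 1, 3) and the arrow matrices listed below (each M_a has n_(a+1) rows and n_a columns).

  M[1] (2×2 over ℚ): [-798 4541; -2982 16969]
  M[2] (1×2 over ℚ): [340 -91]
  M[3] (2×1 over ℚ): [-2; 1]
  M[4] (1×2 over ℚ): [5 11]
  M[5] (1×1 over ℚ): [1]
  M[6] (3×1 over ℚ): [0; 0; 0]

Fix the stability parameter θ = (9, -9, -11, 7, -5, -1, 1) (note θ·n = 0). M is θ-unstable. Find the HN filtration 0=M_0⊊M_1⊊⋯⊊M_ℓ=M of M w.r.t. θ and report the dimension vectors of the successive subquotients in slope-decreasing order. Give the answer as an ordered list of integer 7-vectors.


Interval decomposition of M: I[1,1], I[1,6], I[2,2], I[4,4], I[7,7]^3.
HN type (ℓ=6): μ^(1)=9; μ^(2)=7; μ^(3)=1; μ^(4)=1/3; μ^(5)=-11/3; μ^(6)=-9

((1, 0, 0, 0, 0, 0, 0); (0, 0, 0, 1, 0, 0, 0); (0, 0, 0, 0, 0, 0, 3); (0, 0, 0, 1, 1, 1, 0); (1, 1, 1, 0, 0, 0, 0); (0, 1, 0, 0, 0, 0, 0))


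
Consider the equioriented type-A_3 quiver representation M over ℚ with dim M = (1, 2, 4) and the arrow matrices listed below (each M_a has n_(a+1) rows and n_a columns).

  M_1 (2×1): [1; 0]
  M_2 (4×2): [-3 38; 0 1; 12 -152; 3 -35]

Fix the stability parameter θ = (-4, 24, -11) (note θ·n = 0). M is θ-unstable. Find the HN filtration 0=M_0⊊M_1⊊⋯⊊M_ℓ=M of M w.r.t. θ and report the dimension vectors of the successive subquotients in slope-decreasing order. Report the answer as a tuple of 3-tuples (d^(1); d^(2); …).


Interval decomposition of M: I[1,3], I[2,3], I[3,3]^2.
HN type (ℓ=3): μ^(1)=13/2; μ^(2)=-4; μ^(3)=-11

((0, 2, 2); (1, 0, 0); (0, 0, 2))


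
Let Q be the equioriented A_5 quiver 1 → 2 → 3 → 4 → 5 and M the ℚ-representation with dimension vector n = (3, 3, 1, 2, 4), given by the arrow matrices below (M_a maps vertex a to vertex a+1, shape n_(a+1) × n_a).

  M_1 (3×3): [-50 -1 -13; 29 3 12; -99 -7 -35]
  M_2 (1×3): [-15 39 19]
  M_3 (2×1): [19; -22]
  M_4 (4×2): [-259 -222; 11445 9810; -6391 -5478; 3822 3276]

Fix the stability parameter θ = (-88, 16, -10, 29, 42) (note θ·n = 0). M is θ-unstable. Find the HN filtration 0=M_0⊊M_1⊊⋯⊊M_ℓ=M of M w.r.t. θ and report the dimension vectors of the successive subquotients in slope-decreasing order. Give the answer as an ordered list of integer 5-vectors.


Barcode: M ≅ I[1,2]^2, I[1,5], I[4,4], I[5,5]^3. HN layers by μ_θ (5 steps, strictly decreasing):
  μ^(1)=42; μ^(2)=29; μ^(3)=16; μ^(4)=3; μ^(5)=-88

((0, 0, 0, 0, 4); (0, 0, 0, 2, 0); (0, 2, 0, 0, 0); (0, 1, 1, 0, 0); (3, 0, 0, 0, 0))


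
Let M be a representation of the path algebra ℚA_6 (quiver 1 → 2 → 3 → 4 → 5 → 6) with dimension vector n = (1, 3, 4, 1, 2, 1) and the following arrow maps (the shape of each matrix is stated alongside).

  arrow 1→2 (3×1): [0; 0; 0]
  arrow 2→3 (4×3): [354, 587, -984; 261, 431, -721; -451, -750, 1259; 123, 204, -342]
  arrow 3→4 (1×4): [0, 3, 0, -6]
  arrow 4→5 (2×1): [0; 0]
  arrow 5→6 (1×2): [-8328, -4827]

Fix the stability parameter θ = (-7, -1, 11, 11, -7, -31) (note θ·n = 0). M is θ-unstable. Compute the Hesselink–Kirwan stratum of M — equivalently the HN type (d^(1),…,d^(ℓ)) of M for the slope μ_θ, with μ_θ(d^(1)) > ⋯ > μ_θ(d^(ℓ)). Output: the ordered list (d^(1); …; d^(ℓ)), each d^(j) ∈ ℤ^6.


Via rank(M_{q-1}∘⋯∘M_p): M ≅ I[1,1], I[2,3]^2, I[2,4], I[3,3], I[5,5], I[5,6].
μ_θ-semistable layers: μ^(1)=11; μ^(2)=-1; μ^(3)=-7; μ^(4)=-19

((0, 0, 4, 1, 0, 0); (0, 3, 0, 0, 0, 0); (1, 0, 0, 0, 1, 0); (0, 0, 0, 0, 1, 1))


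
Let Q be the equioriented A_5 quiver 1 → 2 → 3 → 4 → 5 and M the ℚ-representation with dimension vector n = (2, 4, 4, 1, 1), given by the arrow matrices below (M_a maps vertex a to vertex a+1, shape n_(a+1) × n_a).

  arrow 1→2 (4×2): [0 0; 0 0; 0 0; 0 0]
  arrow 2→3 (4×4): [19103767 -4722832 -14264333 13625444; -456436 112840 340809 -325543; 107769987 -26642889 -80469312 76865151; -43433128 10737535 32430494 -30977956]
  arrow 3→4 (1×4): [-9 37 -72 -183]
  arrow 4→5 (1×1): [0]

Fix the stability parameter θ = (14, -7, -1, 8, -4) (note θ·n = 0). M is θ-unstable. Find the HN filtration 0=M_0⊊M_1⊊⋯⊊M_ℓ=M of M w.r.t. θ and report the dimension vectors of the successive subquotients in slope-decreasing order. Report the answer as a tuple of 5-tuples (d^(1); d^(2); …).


Via rank(M_{q-1}∘⋯∘M_p): M ≅ I[1,1]^2, I[2,2], I[2,3]^2, I[2,4], I[3,3], I[5,5].
μ_θ-semistable layers: μ^(1)=14; μ^(2)=8; μ^(3)=-1; μ^(4)=-4; μ^(5)=-7

((2, 0, 0, 0, 0); (0, 0, 0, 1, 0); (0, 0, 4, 0, 0); (0, 0, 0, 0, 1); (0, 4, 0, 0, 0))


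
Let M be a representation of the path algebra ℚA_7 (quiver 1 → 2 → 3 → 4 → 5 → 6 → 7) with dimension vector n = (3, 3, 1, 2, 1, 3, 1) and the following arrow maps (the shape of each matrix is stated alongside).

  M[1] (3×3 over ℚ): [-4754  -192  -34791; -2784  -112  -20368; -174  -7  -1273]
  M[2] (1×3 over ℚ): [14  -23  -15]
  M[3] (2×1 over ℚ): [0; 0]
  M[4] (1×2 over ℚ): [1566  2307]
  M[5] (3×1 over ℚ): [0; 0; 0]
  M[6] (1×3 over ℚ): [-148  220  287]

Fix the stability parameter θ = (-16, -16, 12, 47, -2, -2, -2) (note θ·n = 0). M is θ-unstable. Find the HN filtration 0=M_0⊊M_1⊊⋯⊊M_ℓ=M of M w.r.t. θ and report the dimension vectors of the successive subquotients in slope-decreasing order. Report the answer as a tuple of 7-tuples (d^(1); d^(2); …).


Via rank(M_{q-1}∘⋯∘M_p): M ≅ I[1,1], I[1,2], I[1,3], I[2,2], I[4,4], I[4,5], I[6,6]^2, I[6,7].
μ_θ-semistable layers: μ^(1)=47; μ^(2)=45/2; μ^(3)=12; μ^(4)=-2; μ^(5)=-16

((0, 0, 0, 1, 0, 0, 0); (0, 0, 0, 1, 1, 0, 0); (0, 0, 1, 0, 0, 0, 0); (0, 0, 0, 0, 0, 3, 1); (3, 3, 0, 0, 0, 0, 0))


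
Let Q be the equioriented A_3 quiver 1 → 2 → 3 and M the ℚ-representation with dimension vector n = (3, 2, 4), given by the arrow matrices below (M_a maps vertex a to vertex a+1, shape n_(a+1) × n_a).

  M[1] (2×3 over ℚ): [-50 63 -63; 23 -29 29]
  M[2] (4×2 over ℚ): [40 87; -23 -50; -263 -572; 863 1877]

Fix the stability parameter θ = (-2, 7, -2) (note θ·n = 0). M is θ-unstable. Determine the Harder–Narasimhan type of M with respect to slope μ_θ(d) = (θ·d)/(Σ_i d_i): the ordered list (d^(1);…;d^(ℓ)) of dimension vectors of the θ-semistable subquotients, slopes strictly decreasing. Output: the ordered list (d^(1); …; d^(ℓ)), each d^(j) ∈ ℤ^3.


Via rank(M_{q-1}∘⋯∘M_p): M ≅ I[1,1], I[1,3]^2, I[3,3]^2.
μ_θ-semistable layers: μ^(1)=5/2; μ^(2)=-2

((0, 2, 2); (3, 0, 2))


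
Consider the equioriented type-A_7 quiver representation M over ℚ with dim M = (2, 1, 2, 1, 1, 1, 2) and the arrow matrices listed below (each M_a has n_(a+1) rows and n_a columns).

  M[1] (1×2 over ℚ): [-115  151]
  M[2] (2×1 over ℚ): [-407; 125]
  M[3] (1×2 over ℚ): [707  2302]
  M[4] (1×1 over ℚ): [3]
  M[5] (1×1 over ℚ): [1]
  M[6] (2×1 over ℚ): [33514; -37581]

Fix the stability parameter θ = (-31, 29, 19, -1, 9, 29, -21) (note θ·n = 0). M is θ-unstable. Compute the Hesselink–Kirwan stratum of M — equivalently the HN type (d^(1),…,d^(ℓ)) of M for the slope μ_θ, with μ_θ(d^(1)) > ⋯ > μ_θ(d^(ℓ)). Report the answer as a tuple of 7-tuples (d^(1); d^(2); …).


Via rank(M_{q-1}∘⋯∘M_p): M ≅ I[1,1], I[1,7], I[3,3], I[7,7].
μ_θ-semistable layers: μ^(1)=19; μ^(2)=32/3; μ^(3)=-21; μ^(4)=-31

((0, 0, 1, 0, 0, 0, 0); (0, 1, 1, 1, 1, 1, 1); (0, 0, 0, 0, 0, 0, 1); (2, 0, 0, 0, 0, 0, 0))
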